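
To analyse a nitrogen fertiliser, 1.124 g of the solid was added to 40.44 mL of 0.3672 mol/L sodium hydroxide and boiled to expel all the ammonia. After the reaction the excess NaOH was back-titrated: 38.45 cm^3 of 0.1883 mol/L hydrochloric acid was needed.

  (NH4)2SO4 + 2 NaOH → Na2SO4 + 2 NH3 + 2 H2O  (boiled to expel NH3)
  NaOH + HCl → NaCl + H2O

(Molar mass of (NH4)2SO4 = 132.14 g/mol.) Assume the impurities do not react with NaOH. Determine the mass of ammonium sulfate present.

n(NaOH) added = 0.04044 × 0.3672 = 0.01485 mol
n(HCl) used in back-titration = 0.03845 × 0.1883 = 7.240 × 10^-3 mol
n(NaOH) left over = 7.240 × 10^-3 mol (1:1 ratio)
n(NaOH) consumed by analyte = 0.01485 − 7.240 × 10^-3 = 7.609 × 10^-3 mol
From the 1:2 ratio, n((NH4)2SO4) = 1/2 × 7.609 × 10^-3 = 3.805 × 10^-3 mol
mass of (NH4)2SO4 = 3.805 × 10^-3 × 132.14 = 0.5028 g

0.5028 g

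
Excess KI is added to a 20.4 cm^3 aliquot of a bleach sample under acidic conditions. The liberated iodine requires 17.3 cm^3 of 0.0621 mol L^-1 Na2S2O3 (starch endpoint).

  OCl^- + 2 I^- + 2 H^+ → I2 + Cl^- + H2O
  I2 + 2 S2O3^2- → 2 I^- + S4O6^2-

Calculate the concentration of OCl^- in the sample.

n(S2O3^2-) = 0.0173 × 0.0621 = 1.07 × 10^-3 mol
n(I2) = n(S2O3^2-)/2 = 5.37 × 10^-4 mol
n(OCl^-) in the aliquot = 5.37 × 10^-4 mol (1:1 ratio)
[OCl^-] = 5.37 × 10^-4 / 0.0204 = 0.0263 mol/L

0.0263 mol/L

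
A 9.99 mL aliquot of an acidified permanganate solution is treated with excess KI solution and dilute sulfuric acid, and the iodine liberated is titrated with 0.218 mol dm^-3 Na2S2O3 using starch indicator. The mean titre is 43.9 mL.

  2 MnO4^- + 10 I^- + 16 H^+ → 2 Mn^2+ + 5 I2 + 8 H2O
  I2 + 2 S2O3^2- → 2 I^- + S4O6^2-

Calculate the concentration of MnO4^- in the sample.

0.192 mol/L

n(S2O3^2-) = 0.0439 × 0.218 = 9.57 × 10^-3 mol
n(I2) = n(S2O3^2-)/2 = 4.79 × 10^-3 mol
From the 2:5 ratio, n(MnO4^-) in the aliquot = 2/5 × 4.79 × 10^-3 = 1.91 × 10^-3 mol
[MnO4^-] = 1.91 × 10^-3 / 0.00999 = 0.192 mol/L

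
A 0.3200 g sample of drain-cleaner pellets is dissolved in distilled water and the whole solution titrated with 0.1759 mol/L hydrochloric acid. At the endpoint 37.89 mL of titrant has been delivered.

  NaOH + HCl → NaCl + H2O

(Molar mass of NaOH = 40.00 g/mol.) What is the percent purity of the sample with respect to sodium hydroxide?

83.31 %

n(HCl) = 0.03789 L × 0.1759 mol/L = 6.665 × 10^-3 mol
n(NaOH) = 6.665 × 10^-3 mol (1:1 ratio)
mass of NaOH = 6.665 × 10^-3 × 40.00 g/mol = 0.2666 g
% NaOH = 0.2666 / 0.3200 × 100 = 83.31 %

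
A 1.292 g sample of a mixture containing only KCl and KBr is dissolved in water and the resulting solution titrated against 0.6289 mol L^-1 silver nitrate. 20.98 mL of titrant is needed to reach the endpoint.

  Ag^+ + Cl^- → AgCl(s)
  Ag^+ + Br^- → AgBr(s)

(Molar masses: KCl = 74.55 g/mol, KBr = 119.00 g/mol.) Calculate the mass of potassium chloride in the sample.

0.4665 g

n(AgNO3) = 0.02098 × 0.6289 = 0.01319 mol
Let x = n(KCl), y = n(KBr).
Titrant: 1x + 1y = 0.01319;  mass: 74.55x + 119.00y = 1.292
Solving, x = 6.257 × 10^-3 mol, y = 6.937 × 10^-3 mol
mass of KCl = 6.257 × 10^-3 × 74.55 = 0.4665 g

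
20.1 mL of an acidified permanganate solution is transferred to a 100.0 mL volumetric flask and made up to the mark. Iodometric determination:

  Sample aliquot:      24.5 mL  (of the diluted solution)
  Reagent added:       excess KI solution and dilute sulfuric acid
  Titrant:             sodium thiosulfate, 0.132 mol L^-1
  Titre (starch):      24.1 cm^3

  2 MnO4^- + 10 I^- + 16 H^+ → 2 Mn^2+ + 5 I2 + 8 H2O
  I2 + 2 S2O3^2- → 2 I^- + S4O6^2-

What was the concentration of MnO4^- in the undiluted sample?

n(S2O3^2-) = 0.0241 × 0.132 = 3.18 × 10^-3 mol
n(I2) = n(S2O3^2-)/2 = 1.59 × 10^-3 mol
From the 2:5 ratio, n(MnO4^-) in the aliquot = 2/5 × 1.59 × 10^-3 = 6.36 × 10^-4 mol
[MnO4^-]_dilute = 6.36 × 10^-4 / 0.0245 = 0.0260 mol/L
[MnO4^-]_original = 0.0260 × 100.0/20.1 = 0.129 mol/L

0.129 mol/L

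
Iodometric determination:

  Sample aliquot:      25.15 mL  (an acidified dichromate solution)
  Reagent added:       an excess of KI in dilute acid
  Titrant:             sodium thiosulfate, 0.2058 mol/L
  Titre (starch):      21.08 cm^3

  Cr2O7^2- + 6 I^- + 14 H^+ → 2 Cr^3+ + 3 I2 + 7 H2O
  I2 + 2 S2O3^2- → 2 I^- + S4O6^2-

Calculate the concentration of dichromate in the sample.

0.02875 mol/L

n(S2O3^2-) = 0.02108 × 0.2058 = 4.338 × 10^-3 mol
n(I2) = n(S2O3^2-)/2 = 2.169 × 10^-3 mol
From the 1:3 ratio, n(Cr2O7^2-) in the aliquot = 1/3 × 2.169 × 10^-3 = 7.230 × 10^-4 mol
[Cr2O7^2-] = 7.230 × 10^-4 / 0.02515 = 0.02875 mol/L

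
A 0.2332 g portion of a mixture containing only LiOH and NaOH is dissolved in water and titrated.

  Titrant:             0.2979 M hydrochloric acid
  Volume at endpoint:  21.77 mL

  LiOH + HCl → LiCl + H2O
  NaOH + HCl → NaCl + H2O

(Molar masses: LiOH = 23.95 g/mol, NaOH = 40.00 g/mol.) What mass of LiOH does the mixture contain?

0.03911 g

n(HCl) = 0.02177 × 0.2979 = 6.485 × 10^-3 mol
Let x = n(LiOH), y = n(NaOH).
Titrant: 1x + 1y = 6.485 × 10^-3;  mass: 23.95x + 40.00y = 0.2332
Solving, x = 1.633 × 10^-3 mol, y = 4.852 × 10^-3 mol
mass of LiOH = 1.633 × 10^-3 × 23.95 = 0.03911 g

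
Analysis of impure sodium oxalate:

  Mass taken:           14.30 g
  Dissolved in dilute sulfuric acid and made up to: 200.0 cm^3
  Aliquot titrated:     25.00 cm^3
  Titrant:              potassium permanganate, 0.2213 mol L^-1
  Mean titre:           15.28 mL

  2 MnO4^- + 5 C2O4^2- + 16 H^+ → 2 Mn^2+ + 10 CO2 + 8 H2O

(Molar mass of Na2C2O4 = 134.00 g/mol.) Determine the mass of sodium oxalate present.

n(KMnO4) per titration = 0.01528 × 0.2213 = 3.381 × 10^-3 mol
From the 5:2 ratio, n(Na2C2O4) in each aliquot = 5/2 × 3.381 × 10^-3 = 8.454 × 10^-3 mol
n(Na2C2O4) in the whole flask = 8.454 × 10^-3 × 200.0/25.00 = 0.06763 mol
mass of Na2C2O4 = 0.06763 × 134.00 = 9.062 g

9.062 g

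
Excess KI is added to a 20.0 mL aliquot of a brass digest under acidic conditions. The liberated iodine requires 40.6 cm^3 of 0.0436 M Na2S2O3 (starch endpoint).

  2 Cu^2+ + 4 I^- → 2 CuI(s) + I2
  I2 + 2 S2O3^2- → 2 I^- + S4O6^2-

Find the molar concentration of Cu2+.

0.0885 M

n(S2O3^2-) = 0.0406 × 0.0436 = 1.77 × 10^-3 mol
n(I2) = n(S2O3^2-)/2 = 8.85 × 10^-4 mol
From the 2:1 ratio, n(Cu2+) in the aliquot = 2/1 × 8.85 × 10^-4 = 1.77 × 10^-3 mol
[Cu2+] = 1.77 × 10^-3 / 0.0200 = 0.0885 mol/L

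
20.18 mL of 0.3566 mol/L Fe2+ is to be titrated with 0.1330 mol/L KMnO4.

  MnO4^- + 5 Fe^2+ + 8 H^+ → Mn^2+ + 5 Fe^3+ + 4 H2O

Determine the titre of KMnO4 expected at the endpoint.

n(Fe2+) = 0.02018 L × 0.3566 mol/L = 7.196 × 10^-3 mol
From the 1:5 stoichiometry, n(KMnO4) = 1/5 × 7.196 × 10^-3 = 1.439 × 10^-3 mol
V(KMnO4) = 1.439 × 10^-3 mol / 0.1330 mol/L = 0.01082 L = 10.82 mL

10.82 mL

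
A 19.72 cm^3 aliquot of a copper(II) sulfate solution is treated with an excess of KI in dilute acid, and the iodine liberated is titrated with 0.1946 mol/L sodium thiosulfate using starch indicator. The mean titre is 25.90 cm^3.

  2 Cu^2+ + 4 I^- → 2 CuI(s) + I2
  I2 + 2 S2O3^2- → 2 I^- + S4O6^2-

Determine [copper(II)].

0.2556 mol/L

n(S2O3^2-) = 0.02590 × 0.1946 = 5.040 × 10^-3 mol
n(I2) = n(S2O3^2-)/2 = 2.520 × 10^-3 mol
From the 2:1 ratio, n(Cu2+) in the aliquot = 2/1 × 2.520 × 10^-3 = 5.040 × 10^-3 mol
[Cu2+] = 5.040 × 10^-3 / 0.01972 = 0.2556 mol/L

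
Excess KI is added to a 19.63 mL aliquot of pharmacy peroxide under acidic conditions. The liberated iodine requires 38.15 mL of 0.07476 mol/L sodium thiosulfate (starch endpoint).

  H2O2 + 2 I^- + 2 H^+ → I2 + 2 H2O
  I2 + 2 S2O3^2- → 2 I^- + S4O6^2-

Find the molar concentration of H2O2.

0.07265 mol/L

n(S2O3^2-) = 0.03815 × 0.07476 = 2.852 × 10^-3 mol
n(I2) = n(S2O3^2-)/2 = 1.426 × 10^-3 mol
n(H2O2) in the aliquot = 1.426 × 10^-3 mol (1:1 ratio)
[H2O2] = 1.426 × 10^-3 / 0.01963 = 0.07265 mol/L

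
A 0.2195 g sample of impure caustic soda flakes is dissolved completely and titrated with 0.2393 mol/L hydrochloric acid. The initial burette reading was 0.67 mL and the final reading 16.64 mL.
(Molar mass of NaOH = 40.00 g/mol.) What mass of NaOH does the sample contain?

NaOH + HCl → NaCl + H2O
n(HCl) = 0.01597 L × 0.2393 mol/L = 3.822 × 10^-3 mol
n(NaOH) = 3.822 × 10^-3 mol (1:1 ratio)
mass of NaOH = 3.822 × 10^-3 × 40.00 g/mol = 0.1529 g

0.1529 g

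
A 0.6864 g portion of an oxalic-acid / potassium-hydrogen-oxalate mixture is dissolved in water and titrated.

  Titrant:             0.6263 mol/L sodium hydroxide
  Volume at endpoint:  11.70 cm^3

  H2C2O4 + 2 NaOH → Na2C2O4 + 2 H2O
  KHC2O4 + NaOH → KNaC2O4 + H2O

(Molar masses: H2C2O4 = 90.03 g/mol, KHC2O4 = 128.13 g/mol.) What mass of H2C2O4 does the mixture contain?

0.1368 g

n(NaOH) = 0.01170 × 0.6263 = 7.328 × 10^-3 mol
Let x = n(H2C2O4), y = n(KHC2O4).
Titrant: 2x + 1y = 7.328 × 10^-3;  mass: 90.03x + 128.13y = 0.6864
Solving, x = 1.519 × 10^-3 mol, y = 4.290 × 10^-3 mol
mass of H2C2O4 = 1.519 × 10^-3 × 90.03 = 0.1368 g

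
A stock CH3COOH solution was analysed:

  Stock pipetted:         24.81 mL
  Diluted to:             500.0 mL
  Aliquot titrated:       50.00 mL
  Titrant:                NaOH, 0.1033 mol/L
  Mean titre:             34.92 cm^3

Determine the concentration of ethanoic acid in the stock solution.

CH3COOH + NaOH → CH3COONa + H2O
n(NaOH) = 0.03492 × 0.1033 = 3.607 × 10^-3 mol
n(CH3COOH) in the aliquot = 3.607 × 10^-3 mol (1:1 ratio)
[CH3COOH]_dilute = 3.607 × 10^-3 / 0.05000 = 0.07214 mol/L
Dilution factor = 500.0 / 24.81 = 20.15
[CH3COOH]_stock = 0.07214 × 20.15 = 1.454 mol/L

1.454 mol/L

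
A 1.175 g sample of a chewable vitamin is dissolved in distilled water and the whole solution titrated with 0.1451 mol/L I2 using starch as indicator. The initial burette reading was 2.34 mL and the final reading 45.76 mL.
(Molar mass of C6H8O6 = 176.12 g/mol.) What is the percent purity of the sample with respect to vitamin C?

94.43 %

C6H8O6 + I2 → C6H6O6 + 2 HI
n(I2) = 0.04342 L × 0.1451 mol/L = 6.300 × 10^-3 mol
n(C6H8O6) = 6.300 × 10^-3 mol (1:1 ratio)
mass of C6H8O6 = 6.300 × 10^-3 × 176.12 g/mol = 1.110 g
% C6H8O6 = 1.110 / 1.175 × 100 = 94.43 %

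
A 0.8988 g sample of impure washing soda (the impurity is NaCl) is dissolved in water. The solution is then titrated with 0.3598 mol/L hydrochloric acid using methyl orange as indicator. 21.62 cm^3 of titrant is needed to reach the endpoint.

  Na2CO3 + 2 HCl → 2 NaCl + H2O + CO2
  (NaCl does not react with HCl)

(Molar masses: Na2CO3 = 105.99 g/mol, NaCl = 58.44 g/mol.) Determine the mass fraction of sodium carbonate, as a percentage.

n(HCl) = 0.02162 × 0.3598 = 7.779 × 10^-3 mol
Let x = n(Na2CO3), y = n(NaCl).
Titrant: 2x = 7.779 × 10^-3;  mass: 105.99x + 58.44y = 0.8988
Solving, x = 3.889 × 10^-3 mol, y = 8.326 × 10^-3 mol
mass of Na2CO3 = 3.889 × 10^-3 × 105.99 = 0.4122 g
% Na2CO3 = 0.4122 / 0.8988 × 100 = 45.87 %

45.87 %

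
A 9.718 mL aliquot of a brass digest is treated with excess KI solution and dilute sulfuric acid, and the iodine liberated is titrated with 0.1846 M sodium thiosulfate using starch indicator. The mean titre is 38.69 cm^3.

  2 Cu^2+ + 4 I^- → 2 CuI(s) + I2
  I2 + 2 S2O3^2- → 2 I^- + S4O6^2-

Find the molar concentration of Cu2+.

n(S2O3^2-) = 0.03869 × 0.1846 = 7.142 × 10^-3 mol
n(I2) = n(S2O3^2-)/2 = 3.571 × 10^-3 mol
From the 2:1 ratio, n(Cu2+) in the aliquot = 2/1 × 3.571 × 10^-3 = 7.142 × 10^-3 mol
[Cu2+] = 7.142 × 10^-3 / 0.009718 = 0.7349 mol/L

0.7349 M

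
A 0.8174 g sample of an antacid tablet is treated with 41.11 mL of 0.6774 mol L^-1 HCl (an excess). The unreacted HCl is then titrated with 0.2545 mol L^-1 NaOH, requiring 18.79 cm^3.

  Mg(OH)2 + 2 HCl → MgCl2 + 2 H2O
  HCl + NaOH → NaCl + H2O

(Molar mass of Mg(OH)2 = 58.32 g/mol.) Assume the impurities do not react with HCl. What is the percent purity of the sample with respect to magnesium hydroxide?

82.29 %

n(HCl) added = 0.04111 × 0.6774 = 0.02785 mol
n(NaOH) used in back-titration = 0.01879 × 0.2545 = 4.782 × 10^-3 mol
n(HCl) left over = 4.782 × 10^-3 mol (1:1 ratio)
n(HCl) consumed by analyte = 0.02785 − 4.782 × 10^-3 = 0.02307 mol
From the 1:2 ratio, n(Mg(OH)2) = 1/2 × 0.02307 = 0.01153 mol
mass of Mg(OH)2 = 0.01153 × 58.32 = 0.6726 g
% Mg(OH)2 = 0.6726 / 0.8174 × 100 = 82.29 %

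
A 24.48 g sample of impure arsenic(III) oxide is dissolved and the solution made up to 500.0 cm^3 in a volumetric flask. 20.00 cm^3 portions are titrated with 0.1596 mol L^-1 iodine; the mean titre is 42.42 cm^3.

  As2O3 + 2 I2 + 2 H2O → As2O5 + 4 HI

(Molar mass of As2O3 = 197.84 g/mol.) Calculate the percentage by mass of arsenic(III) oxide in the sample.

n(I2) per titration = 0.04242 × 0.1596 = 6.770 × 10^-3 mol
From the 1:2 ratio, n(As2O3) in each aliquot = 1/2 × 6.770 × 10^-3 = 3.385 × 10^-3 mol
n(As2O3) in the whole flask = 3.385 × 10^-3 × 500.0/20.00 = 0.08463 mol
mass of As2O3 = 0.08463 × 197.84 = 16.74 g
% As2O3 = 16.74 / 24.48 × 100 = 68.39 %

68.39 %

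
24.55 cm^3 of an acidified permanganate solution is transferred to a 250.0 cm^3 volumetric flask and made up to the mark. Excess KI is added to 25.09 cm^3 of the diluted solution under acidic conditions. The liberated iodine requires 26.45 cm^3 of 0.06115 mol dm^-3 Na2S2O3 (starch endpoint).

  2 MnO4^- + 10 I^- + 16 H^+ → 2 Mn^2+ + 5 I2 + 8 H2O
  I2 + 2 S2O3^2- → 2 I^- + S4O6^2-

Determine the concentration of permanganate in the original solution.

0.1313 mol/L

n(S2O3^2-) = 0.02645 × 0.06115 = 1.617 × 10^-3 mol
n(I2) = n(S2O3^2-)/2 = 8.087 × 10^-4 mol
From the 2:5 ratio, n(MnO4^-) in the aliquot = 2/5 × 8.087 × 10^-4 = 3.235 × 10^-4 mol
[MnO4^-]_dilute = 3.235 × 10^-4 / 0.02509 = 0.01289 mol/L
[MnO4^-]_original = 0.01289 × 250.0/24.55 = 0.1313 mol/L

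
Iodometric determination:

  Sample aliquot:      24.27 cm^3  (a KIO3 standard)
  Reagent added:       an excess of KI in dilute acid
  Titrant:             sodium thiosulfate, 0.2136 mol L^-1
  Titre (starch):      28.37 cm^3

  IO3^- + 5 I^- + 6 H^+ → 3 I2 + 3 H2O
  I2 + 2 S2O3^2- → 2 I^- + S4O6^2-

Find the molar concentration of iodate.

0.04161 mol/L

n(S2O3^2-) = 0.02837 × 0.2136 = 6.060 × 10^-3 mol
n(I2) = n(S2O3^2-)/2 = 3.030 × 10^-3 mol
From the 1:3 ratio, n(IO3^-) in the aliquot = 1/3 × 3.030 × 10^-3 = 1.010 × 10^-3 mol
[IO3^-] = 1.010 × 10^-3 / 0.02427 = 0.04161 mol/L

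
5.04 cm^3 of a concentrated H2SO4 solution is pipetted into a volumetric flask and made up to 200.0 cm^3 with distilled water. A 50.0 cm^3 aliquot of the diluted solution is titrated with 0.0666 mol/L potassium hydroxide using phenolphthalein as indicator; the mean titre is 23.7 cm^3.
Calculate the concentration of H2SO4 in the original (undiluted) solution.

0.626 mol/L

H2SO4 + 2 KOH → K2SO4 + 2 H2O
n(KOH) = 0.0237 × 0.0666 = 1.58 × 10^-3 mol
From the 1:2 ratio, n(H2SO4) in the aliquot = 1/2 × 1.58 × 10^-3 = 7.89 × 10^-4 mol
[H2SO4]_dilute = 7.89 × 10^-4 / 0.0500 = 0.0158 mol/L
Dilution factor = 200.0 / 5.04 = 39.68
[H2SO4]_stock = 0.0158 × 39.68 = 0.626 mol/L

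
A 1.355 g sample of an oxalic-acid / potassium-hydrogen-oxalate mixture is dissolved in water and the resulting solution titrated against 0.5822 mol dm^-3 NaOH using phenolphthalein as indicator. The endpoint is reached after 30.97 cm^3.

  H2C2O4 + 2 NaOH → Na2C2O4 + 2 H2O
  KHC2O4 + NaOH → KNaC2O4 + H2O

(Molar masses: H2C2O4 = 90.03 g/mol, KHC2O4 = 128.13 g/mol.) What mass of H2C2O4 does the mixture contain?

0.5174 g

n(NaOH) = 0.03097 × 0.5822 = 0.01803 mol
Let x = n(H2C2O4), y = n(KHC2O4).
Titrant: 2x + 1y = 0.01803;  mass: 90.03x + 128.13y = 1.355
Solving, x = 5.747 × 10^-3 mol, y = 6.537 × 10^-3 mol
mass of H2C2O4 = 5.747 × 10^-3 × 90.03 = 0.5174 g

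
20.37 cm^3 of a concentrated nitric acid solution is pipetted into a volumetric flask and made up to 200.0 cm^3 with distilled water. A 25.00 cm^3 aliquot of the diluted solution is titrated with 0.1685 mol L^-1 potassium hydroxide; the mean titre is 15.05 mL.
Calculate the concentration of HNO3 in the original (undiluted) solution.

HNO3 + KOH → KNO3 + H2O
n(KOH) = 0.01505 × 0.1685 = 2.536 × 10^-3 mol
n(HNO3) in the aliquot = 2.536 × 10^-3 mol (1:1 ratio)
[HNO3]_dilute = 2.536 × 10^-3 / 0.02500 = 0.1014 mol/L
Dilution factor = 200.0 / 20.37 = 9.818
[HNO3]_stock = 0.1014 × 9.818 = 0.9959 mol/L

0.9959 mol/L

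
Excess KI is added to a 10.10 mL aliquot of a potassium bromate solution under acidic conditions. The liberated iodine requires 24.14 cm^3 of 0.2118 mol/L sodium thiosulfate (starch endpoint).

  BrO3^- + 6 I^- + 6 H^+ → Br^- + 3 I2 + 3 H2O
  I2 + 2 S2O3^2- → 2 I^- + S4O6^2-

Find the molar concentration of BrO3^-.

n(S2O3^2-) = 0.02414 × 0.2118 = 5.113 × 10^-3 mol
n(I2) = n(S2O3^2-)/2 = 2.556 × 10^-3 mol
From the 1:3 ratio, n(BrO3^-) in the aliquot = 1/3 × 2.556 × 10^-3 = 8.521 × 10^-4 mol
[BrO3^-] = 8.521 × 10^-4 / 0.01010 = 0.08437 mol/L

0.08437 mol/L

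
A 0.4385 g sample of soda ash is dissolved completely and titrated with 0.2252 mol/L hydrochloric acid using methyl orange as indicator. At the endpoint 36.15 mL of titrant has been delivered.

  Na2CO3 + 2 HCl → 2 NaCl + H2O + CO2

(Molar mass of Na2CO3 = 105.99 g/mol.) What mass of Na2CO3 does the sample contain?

n(HCl) = 0.03615 L × 0.2252 mol/L = 8.141 × 10^-3 mol
From the 1:2 ratio, n(Na2CO3) = 1/2 × 8.141 × 10^-3 = 4.070 × 10^-3 mol
mass of Na2CO3 = 4.070 × 10^-3 × 105.99 g/mol = 0.4314 g

0.4314 g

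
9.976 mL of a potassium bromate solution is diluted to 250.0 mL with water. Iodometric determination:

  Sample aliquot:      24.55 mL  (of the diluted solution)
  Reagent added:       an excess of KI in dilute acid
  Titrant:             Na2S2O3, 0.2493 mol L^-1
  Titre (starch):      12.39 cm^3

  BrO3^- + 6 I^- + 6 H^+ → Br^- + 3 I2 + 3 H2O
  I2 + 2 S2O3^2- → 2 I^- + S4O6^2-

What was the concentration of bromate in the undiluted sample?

n(S2O3^2-) = 0.01239 × 0.2493 = 3.089 × 10^-3 mol
n(I2) = n(S2O3^2-)/2 = 1.544 × 10^-3 mol
From the 1:3 ratio, n(BrO3^-) in the aliquot = 1/3 × 1.544 × 10^-3 = 5.148 × 10^-4 mol
[BrO3^-]_dilute = 5.148 × 10^-4 / 0.02455 = 0.02097 mol/L
[BrO3^-]_original = 0.02097 × 250.0/9.976 = 0.5255 mol/L

0.5255 mol/L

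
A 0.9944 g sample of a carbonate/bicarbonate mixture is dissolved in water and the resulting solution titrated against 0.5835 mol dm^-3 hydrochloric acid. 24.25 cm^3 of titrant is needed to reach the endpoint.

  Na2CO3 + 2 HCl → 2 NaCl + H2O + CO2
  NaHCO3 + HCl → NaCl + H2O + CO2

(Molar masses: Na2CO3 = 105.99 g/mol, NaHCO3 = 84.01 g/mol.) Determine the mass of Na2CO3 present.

n(HCl) = 0.02425 × 0.5835 = 0.01415 mol
Let x = n(Na2CO3), y = n(NaHCO3).
Titrant: 2x + 1y = 0.01415;  mass: 105.99x + 84.01y = 0.9944
Solving, x = 3.133 × 10^-3 mol, y = 7.884 × 10^-3 mol
mass of Na2CO3 = 3.133 × 10^-3 × 105.99 = 0.3321 g

0.3321 g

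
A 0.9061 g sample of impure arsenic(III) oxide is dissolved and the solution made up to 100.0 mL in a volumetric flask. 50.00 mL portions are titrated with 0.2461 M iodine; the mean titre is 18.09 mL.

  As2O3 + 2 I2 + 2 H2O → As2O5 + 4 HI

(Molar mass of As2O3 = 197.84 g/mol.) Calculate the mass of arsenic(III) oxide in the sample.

0.8808 g

n(I2) per titration = 0.01809 × 0.2461 = 4.452 × 10^-3 mol
From the 1:2 ratio, n(As2O3) in each aliquot = 1/2 × 4.452 × 10^-3 = 2.226 × 10^-3 mol
n(As2O3) in the whole flask = 2.226 × 10^-3 × 100.0/50.00 = 4.452 × 10^-3 mol
mass of As2O3 = 4.452 × 10^-3 × 197.84 = 0.8808 g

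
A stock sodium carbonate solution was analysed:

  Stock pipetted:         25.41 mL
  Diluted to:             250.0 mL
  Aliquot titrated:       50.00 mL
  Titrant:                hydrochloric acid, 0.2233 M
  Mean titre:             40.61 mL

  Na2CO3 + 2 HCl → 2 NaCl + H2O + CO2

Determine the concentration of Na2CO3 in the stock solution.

n(HCl) = 0.04061 × 0.2233 = 9.068 × 10^-3 mol
From the 1:2 ratio, n(Na2CO3) in the aliquot = 1/2 × 9.068 × 10^-3 = 4.534 × 10^-3 mol
[Na2CO3]_dilute = 4.534 × 10^-3 / 0.05000 = 0.09068 mol/L
Dilution factor = 250.0 / 25.41 = 9.839
[Na2CO3]_stock = 0.09068 × 9.839 = 0.8922 mol/L

0.8922 M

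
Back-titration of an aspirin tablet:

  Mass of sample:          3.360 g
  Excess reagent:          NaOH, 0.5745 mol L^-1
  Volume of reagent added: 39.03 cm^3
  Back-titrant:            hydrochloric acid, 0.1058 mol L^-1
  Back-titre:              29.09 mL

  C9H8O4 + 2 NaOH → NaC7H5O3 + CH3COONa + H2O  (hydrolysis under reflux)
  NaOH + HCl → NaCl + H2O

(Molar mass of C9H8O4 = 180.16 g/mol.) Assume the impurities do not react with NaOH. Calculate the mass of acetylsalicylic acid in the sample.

n(NaOH) added = 0.03903 × 0.5745 = 0.02242 mol
n(HCl) used in back-titration = 0.02909 × 0.1058 = 3.078 × 10^-3 mol
n(NaOH) left over = 3.078 × 10^-3 mol (1:1 ratio)
n(NaOH) consumed by analyte = 0.02242 − 3.078 × 10^-3 = 0.01935 mol
From the 1:2 ratio, n(C9H8O4) = 1/2 × 0.01935 = 9.673 × 10^-3 mol
mass of C9H8O4 = 9.673 × 10^-3 × 180.16 = 1.743 g

1.743 g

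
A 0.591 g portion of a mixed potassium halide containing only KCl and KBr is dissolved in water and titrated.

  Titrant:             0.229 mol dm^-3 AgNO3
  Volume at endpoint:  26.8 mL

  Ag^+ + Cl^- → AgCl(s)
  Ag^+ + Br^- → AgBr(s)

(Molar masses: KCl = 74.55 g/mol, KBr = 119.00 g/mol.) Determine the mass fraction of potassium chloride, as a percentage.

n(AgNO3) = 0.0268 × 0.229 = 6.14 × 10^-3 mol
Let x = n(KCl), y = n(KBr).
Titrant: 1x + 1y = 6.14 × 10^-3;  mass: 74.55x + 119.00y = 0.591
Solving, x = 3.13 × 10^-3 mol, y = 3.00 × 10^-3 mol
mass of KCl = 3.13 × 10^-3 × 74.55 = 0.234 g
% KCl = 0.234 / 0.591 × 100 = 39.5 %

39.5 %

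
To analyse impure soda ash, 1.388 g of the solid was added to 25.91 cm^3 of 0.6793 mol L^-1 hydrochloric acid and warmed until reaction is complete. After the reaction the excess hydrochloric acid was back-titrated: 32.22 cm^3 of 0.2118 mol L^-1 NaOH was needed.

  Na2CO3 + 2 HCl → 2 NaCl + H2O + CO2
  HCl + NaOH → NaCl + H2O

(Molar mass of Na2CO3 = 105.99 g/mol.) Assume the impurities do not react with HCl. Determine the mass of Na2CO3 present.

n(HCl) added = 0.02591 × 0.6793 = 0.01760 mol
n(NaOH) used in back-titration = 0.03222 × 0.2118 = 6.824 × 10^-3 mol
n(HCl) left over = 6.824 × 10^-3 mol (1:1 ratio)
n(HCl) consumed by analyte = 0.01760 − 6.824 × 10^-3 = 0.01078 mol
From the 1:2 ratio, n(Na2CO3) = 1/2 × 0.01078 = 5.388 × 10^-3 mol
mass of Na2CO3 = 5.388 × 10^-3 × 105.99 = 0.5711 g

0.5711 g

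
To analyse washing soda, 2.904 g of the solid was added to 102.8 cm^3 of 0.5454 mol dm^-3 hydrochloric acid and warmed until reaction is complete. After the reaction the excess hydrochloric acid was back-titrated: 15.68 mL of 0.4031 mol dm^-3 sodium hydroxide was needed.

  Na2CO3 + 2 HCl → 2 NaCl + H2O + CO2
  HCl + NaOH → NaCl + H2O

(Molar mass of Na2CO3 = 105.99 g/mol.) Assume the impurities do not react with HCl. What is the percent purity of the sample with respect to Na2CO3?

90.78 %

n(HCl) added = 0.1028 × 0.5454 = 0.05607 mol
n(NaOH) used in back-titration = 0.01568 × 0.4031 = 6.321 × 10^-3 mol
n(HCl) left over = 6.321 × 10^-3 mol (1:1 ratio)
n(HCl) consumed by analyte = 0.05607 − 6.321 × 10^-3 = 0.04975 mol
From the 1:2 ratio, n(Na2CO3) = 1/2 × 0.04975 = 0.02487 mol
mass of Na2CO3 = 0.02487 × 105.99 = 2.636 g
% Na2CO3 = 2.636 / 2.904 × 100 = 90.78 %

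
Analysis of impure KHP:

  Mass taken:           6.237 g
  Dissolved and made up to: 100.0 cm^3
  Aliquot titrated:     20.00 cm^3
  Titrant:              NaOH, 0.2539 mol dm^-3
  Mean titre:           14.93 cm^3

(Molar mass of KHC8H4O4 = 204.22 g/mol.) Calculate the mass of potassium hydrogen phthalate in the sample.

KHC8H4O4 + NaOH → KNaC8H4O4 + H2O
n(NaOH) per titration = 0.01493 × 0.2539 = 3.791 × 10^-3 mol
n(KHC8H4O4) in each aliquot = 3.791 × 10^-3 mol (1:1 ratio)
n(KHC8H4O4) in the whole flask = 3.791 × 10^-3 × 100.0/20.00 = 0.01895 mol
mass of KHC8H4O4 = 0.01895 × 204.22 = 3.871 g

3.871 g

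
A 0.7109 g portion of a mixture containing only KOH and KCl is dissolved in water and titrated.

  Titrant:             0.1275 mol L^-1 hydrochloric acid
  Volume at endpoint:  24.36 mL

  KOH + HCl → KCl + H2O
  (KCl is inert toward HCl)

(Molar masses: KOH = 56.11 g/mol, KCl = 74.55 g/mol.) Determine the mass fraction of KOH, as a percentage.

n(HCl) = 0.02436 × 0.1275 = 3.106 × 10^-3 mol
Let x = n(KOH), y = n(KCl).
Titrant: 1x = 3.106 × 10^-3;  mass: 56.11x + 74.55y = 0.7109
Solving, x = 3.106 × 10^-3 mol, y = 7.198 × 10^-3 mol
mass of KOH = 3.106 × 10^-3 × 56.11 = 0.1743 g
% KOH = 0.1743 / 0.7109 × 100 = 24.51 %

24.51 %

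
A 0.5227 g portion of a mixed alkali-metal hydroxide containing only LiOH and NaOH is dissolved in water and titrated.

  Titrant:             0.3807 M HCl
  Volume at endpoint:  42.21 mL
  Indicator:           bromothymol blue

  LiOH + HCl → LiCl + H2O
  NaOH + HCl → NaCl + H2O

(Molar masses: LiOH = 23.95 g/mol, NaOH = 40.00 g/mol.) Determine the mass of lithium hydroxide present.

0.1792 g

n(HCl) = 0.04221 × 0.3807 = 0.01607 mol
Let x = n(LiOH), y = n(NaOH).
Titrant: 1x + 1y = 0.01607;  mass: 23.95x + 40.00y = 0.5227
Solving, x = 7.481 × 10^-3 mol, y = 8.588 × 10^-3 mol
mass of LiOH = 7.481 × 10^-3 × 23.95 = 0.1792 g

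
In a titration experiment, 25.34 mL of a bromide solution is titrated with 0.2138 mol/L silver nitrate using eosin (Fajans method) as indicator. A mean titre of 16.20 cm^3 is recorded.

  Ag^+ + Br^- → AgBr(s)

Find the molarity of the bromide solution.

0.1367 mol/L

n(AgNO3) = 0.01620 L × 0.2138 mol/L = 3.464 × 10^-3 mol
n(Br-) = 3.464 × 10^-3 mol (1:1 mole ratio)
[Br-] = 3.464 × 10^-3 mol / 0.02534 L = 0.1367 mol/L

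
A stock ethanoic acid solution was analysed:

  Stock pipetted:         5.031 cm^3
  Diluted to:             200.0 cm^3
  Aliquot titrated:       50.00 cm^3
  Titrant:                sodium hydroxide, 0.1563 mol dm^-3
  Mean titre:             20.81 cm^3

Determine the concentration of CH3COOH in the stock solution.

CH3COOH + NaOH → CH3COONa + H2O
n(NaOH) = 0.02081 × 0.1563 = 3.253 × 10^-3 mol
n(CH3COOH) in the aliquot = 3.253 × 10^-3 mol (1:1 ratio)
[CH3COOH]_dilute = 3.253 × 10^-3 / 0.05000 = 0.06505 mol/L
Dilution factor = 200.0 / 5.031 = 39.75
[CH3COOH]_stock = 0.06505 × 39.75 = 2.586 mol/L

2.586 mol/L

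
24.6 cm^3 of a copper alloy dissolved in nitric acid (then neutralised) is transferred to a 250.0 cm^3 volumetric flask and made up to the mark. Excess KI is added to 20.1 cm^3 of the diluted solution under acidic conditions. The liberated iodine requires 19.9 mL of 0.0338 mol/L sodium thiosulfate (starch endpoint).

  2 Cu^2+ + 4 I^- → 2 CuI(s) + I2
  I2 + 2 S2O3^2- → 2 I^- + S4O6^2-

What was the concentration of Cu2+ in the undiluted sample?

0.340 mol/L

n(S2O3^2-) = 0.0199 × 0.0338 = 6.73 × 10^-4 mol
n(I2) = n(S2O3^2-)/2 = 3.36 × 10^-4 mol
From the 2:1 ratio, n(Cu2+) in the aliquot = 2/1 × 3.36 × 10^-4 = 6.73 × 10^-4 mol
[Cu2+]_dilute = 6.73 × 10^-4 / 0.0201 = 0.0335 mol/L
[Cu2+]_original = 0.0335 × 250.0/24.6 = 0.340 mol/L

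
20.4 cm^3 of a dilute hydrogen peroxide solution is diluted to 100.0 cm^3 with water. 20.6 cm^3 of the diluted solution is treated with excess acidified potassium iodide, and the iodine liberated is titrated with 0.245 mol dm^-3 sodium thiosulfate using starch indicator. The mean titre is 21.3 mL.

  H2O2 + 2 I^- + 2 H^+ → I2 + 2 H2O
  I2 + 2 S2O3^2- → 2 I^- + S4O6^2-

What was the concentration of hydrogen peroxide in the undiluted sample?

0.621 mol/L

n(S2O3^2-) = 0.0213 × 0.245 = 5.22 × 10^-3 mol
n(I2) = n(S2O3^2-)/2 = 2.61 × 10^-3 mol
n(H2O2) in the aliquot = 2.61 × 10^-3 mol (1:1 ratio)
[H2O2]_dilute = 2.61 × 10^-3 / 0.0206 = 0.127 mol/L
[H2O2]_original = 0.127 × 100.0/20.4 = 0.621 mol/L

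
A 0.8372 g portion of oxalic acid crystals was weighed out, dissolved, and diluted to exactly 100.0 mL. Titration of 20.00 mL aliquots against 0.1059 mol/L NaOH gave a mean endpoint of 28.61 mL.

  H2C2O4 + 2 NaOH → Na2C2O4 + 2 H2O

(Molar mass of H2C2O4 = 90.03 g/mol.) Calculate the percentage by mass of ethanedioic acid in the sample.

n(NaOH) per titration = 0.02861 × 0.1059 = 3.030 × 10^-3 mol
From the 1:2 ratio, n(H2C2O4) in each aliquot = 1/2 × 3.030 × 10^-3 = 1.515 × 10^-3 mol
n(H2C2O4) in the whole flask = 1.515 × 10^-3 × 100.0/20.00 = 7.574 × 10^-3 mol
mass of H2C2O4 = 7.574 × 10^-3 × 90.03 = 0.6819 g
% H2C2O4 = 0.6819 / 0.8372 × 100 = 81.45 %

81.45 %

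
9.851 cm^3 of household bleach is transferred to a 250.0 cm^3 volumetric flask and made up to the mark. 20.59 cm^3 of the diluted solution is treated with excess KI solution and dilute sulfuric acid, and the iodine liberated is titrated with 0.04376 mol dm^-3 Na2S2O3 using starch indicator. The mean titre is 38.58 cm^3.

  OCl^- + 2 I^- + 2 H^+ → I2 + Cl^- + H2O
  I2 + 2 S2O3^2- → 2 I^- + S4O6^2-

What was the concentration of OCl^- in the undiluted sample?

n(S2O3^2-) = 0.03858 × 0.04376 = 1.688 × 10^-3 mol
n(I2) = n(S2O3^2-)/2 = 8.441 × 10^-4 mol
n(OCl^-) in the aliquot = 8.441 × 10^-4 mol (1:1 ratio)
[OCl^-]_dilute = 8.441 × 10^-4 / 0.02059 = 0.04100 mol/L
[OCl^-]_original = 0.04100 × 250.0/9.851 = 1.040 mol/L

1.040 mol/L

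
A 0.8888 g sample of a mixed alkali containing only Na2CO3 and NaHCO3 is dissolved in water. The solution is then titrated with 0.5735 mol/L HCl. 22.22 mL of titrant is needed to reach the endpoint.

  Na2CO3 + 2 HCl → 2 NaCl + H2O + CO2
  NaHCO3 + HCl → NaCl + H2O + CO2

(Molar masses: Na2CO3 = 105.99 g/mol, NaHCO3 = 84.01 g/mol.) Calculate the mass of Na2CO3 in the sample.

0.3106 g

n(HCl) = 0.02222 × 0.5735 = 0.01274 mol
Let x = n(Na2CO3), y = n(NaHCO3).
Titrant: 2x + 1y = 0.01274;  mass: 105.99x + 84.01y = 0.8888
Solving, x = 2.930 × 10^-3 mol, y = 6.883 × 10^-3 mol
mass of Na2CO3 = 2.930 × 10^-3 × 105.99 = 0.3106 g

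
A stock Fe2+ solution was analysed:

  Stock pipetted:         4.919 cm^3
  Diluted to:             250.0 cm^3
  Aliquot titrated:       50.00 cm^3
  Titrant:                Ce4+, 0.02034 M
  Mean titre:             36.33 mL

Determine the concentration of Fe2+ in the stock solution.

0.7511 M

Ce^4+ + Fe^2+ → Ce^3+ + Fe^3+
n(Ce4+) = 0.03633 × 0.02034 = 7.390 × 10^-4 mol
n(Fe2+) in the aliquot = 7.390 × 10^-4 mol (1:1 ratio)
[Fe2+]_dilute = 7.390 × 10^-4 / 0.05000 = 0.01478 mol/L
Dilution factor = 250.0 / 4.919 = 50.82
[Fe2+]_stock = 0.01478 × 50.82 = 0.7511 mol/L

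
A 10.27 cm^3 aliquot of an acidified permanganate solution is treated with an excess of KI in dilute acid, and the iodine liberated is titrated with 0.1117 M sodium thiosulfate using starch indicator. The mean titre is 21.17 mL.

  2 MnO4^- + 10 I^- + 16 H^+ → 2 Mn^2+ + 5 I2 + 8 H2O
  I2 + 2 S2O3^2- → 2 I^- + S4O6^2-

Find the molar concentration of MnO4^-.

n(S2O3^2-) = 0.02117 × 0.1117 = 2.365 × 10^-3 mol
n(I2) = n(S2O3^2-)/2 = 1.182 × 10^-3 mol
From the 2:5 ratio, n(MnO4^-) in the aliquot = 2/5 × 1.182 × 10^-3 = 4.729 × 10^-4 mol
[MnO4^-] = 4.729 × 10^-4 / 0.01027 = 0.04605 mol/L

0.04605 M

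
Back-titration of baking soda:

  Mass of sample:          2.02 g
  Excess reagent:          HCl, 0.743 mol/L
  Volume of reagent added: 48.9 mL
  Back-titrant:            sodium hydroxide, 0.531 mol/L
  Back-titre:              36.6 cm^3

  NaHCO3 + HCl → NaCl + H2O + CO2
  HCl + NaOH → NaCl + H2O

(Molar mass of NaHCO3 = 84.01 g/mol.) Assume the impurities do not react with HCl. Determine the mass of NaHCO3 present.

n(HCl) added = 0.0489 × 0.743 = 0.0363 mol
n(NaOH) used in back-titration = 0.0366 × 0.531 = 0.0194 mol
n(HCl) left over = 0.0194 mol (1:1 ratio)
n(HCl) consumed by analyte = 0.0363 − 0.0194 = 0.0169 mol
n(NaHCO3) = 0.0169 mol (1:1 ratio)
mass of NaHCO3 = 0.0169 × 84.01 = 1.42 g

1.42 g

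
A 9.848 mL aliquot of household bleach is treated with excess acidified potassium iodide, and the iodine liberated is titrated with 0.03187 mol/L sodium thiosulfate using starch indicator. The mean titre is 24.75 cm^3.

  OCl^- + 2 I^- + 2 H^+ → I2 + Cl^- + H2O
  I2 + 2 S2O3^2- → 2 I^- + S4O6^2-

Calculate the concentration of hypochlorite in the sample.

0.04005 mol/L

n(S2O3^2-) = 0.02475 × 0.03187 = 7.888 × 10^-4 mol
n(I2) = n(S2O3^2-)/2 = 3.944 × 10^-4 mol
n(OCl^-) in the aliquot = 3.944 × 10^-4 mol (1:1 ratio)
[OCl^-] = 3.944 × 10^-4 / 0.009848 = 0.04005 mol/L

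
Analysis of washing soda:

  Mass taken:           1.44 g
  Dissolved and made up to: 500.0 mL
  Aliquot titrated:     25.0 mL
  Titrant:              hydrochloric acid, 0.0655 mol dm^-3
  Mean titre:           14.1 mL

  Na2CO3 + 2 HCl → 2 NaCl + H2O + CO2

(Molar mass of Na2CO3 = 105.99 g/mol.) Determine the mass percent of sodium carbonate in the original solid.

68.0 %

n(HCl) per titration = 0.0141 × 0.0655 = 9.24 × 10^-4 mol
From the 1:2 ratio, n(Na2CO3) in each aliquot = 1/2 × 9.24 × 10^-4 = 4.62 × 10^-4 mol
n(Na2CO3) in the whole flask = 4.62 × 10^-4 × 500.0/25.0 = 9.24 × 10^-3 mol
mass of Na2CO3 = 9.24 × 10^-3 × 105.99 = 0.979 g
% Na2CO3 = 0.979 / 1.44 × 100 = 68.0 %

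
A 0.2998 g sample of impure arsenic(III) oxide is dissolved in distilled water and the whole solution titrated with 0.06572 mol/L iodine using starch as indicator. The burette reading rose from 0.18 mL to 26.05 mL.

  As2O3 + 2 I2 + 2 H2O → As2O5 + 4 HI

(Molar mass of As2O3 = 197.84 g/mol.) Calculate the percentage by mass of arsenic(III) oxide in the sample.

56.10 %

n(I2) = 0.02587 L × 0.06572 mol/L = 1.700 × 10^-3 mol
From the 1:2 ratio, n(As2O3) = 1/2 × 1.700 × 10^-3 = 8.501 × 10^-4 mol
mass of As2O3 = 8.501 × 10^-4 × 197.84 g/mol = 0.1682 g
% As2O3 = 0.1682 / 0.2998 × 100 = 56.10 %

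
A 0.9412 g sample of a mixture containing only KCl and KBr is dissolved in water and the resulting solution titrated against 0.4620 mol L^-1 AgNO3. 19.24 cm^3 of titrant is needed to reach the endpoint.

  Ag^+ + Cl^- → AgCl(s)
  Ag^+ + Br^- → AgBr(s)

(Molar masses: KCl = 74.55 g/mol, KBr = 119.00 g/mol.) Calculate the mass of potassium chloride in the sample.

n(AgNO3) = 0.01924 × 0.4620 = 8.889 × 10^-3 mol
Let x = n(KCl), y = n(KBr).
Titrant: 1x + 1y = 8.889 × 10^-3;  mass: 74.55x + 119.00y = 0.9412
Solving, x = 2.623 × 10^-3 mol, y = 6.266 × 10^-3 mol
mass of KCl = 2.623 × 10^-3 × 74.55 = 0.1955 g

0.1955 g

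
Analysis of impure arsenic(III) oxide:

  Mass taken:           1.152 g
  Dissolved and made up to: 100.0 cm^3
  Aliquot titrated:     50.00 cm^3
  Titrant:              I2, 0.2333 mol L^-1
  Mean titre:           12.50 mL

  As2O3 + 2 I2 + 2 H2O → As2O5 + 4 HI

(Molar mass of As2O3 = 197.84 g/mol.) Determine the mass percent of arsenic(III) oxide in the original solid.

n(I2) per titration = 0.01250 × 0.2333 = 2.916 × 10^-3 mol
From the 1:2 ratio, n(As2O3) in each aliquot = 1/2 × 2.916 × 10^-3 = 1.458 × 10^-3 mol
n(As2O3) in the whole flask = 1.458 × 10^-3 × 100.0/50.00 = 2.916 × 10^-3 mol
mass of As2O3 = 2.916 × 10^-3 × 197.84 = 0.5770 g
% As2O3 = 0.5770 / 1.152 × 100 = 50.08 %

50.08 %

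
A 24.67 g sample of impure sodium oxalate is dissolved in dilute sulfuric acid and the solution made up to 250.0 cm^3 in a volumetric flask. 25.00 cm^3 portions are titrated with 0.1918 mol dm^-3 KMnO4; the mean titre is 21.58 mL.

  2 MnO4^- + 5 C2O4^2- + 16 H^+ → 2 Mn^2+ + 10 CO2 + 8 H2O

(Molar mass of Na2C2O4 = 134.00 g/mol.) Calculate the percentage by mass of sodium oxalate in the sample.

n(KMnO4) per titration = 0.02158 × 0.1918 = 4.139 × 10^-3 mol
From the 5:2 ratio, n(Na2C2O4) in each aliquot = 5/2 × 4.139 × 10^-3 = 0.01035 mol
n(Na2C2O4) in the whole flask = 0.01035 × 250.0/25.00 = 0.1035 mol
mass of Na2C2O4 = 0.1035 × 134.00 = 13.87 g
% Na2C2O4 = 13.87 / 24.67 × 100 = 56.21 %

56.21 %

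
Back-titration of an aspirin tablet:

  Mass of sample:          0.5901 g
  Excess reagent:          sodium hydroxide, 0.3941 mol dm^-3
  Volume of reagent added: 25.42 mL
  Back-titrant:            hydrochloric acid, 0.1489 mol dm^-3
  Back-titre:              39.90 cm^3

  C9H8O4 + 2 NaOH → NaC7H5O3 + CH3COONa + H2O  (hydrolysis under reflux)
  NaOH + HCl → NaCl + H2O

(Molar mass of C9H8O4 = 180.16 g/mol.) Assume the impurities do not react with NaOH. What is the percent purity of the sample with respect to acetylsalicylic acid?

n(NaOH) added = 0.02542 × 0.3941 = 0.01002 mol
n(HCl) used in back-titration = 0.03990 × 0.1489 = 5.941 × 10^-3 mol
n(NaOH) left over = 5.941 × 10^-3 mol (1:1 ratio)
n(NaOH) consumed by analyte = 0.01002 − 5.941 × 10^-3 = 4.077 × 10^-3 mol
From the 1:2 ratio, n(C9H8O4) = 1/2 × 4.077 × 10^-3 = 2.038 × 10^-3 mol
mass of C9H8O4 = 2.038 × 10^-3 × 180.16 = 0.3672 g
% C9H8O4 = 0.3672 / 0.5901 × 100 = 62.23 %

62.23 %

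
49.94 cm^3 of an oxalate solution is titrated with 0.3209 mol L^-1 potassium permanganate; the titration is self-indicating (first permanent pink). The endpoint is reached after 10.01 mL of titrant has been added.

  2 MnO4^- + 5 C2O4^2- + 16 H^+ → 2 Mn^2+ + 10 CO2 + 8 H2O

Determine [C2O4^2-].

n(KMnO4) = 0.01001 L × 0.3209 mol/L = 3.212 × 10^-3 mol
From the 5:2 mole ratio, n(C2O4^2-) = 5/2 × 3.212 × 10^-3 = 8.031 × 10^-3 mol
[C2O4^2-] = 8.031 × 10^-3 mol / 0.04994 L = 0.1608 mol/L

0.1608 mol/L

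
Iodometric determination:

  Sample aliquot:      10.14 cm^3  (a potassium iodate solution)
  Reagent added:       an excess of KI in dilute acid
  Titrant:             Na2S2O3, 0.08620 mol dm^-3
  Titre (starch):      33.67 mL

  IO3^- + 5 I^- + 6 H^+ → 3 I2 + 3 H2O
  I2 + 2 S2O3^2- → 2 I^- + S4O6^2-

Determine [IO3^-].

0.04770 mol/L

n(S2O3^2-) = 0.03367 × 0.08620 = 2.902 × 10^-3 mol
n(I2) = n(S2O3^2-)/2 = 1.451 × 10^-3 mol
From the 1:3 ratio, n(IO3^-) in the aliquot = 1/3 × 1.451 × 10^-3 = 4.837 × 10^-4 mol
[IO3^-] = 4.837 × 10^-4 / 0.01014 = 0.04770 mol/L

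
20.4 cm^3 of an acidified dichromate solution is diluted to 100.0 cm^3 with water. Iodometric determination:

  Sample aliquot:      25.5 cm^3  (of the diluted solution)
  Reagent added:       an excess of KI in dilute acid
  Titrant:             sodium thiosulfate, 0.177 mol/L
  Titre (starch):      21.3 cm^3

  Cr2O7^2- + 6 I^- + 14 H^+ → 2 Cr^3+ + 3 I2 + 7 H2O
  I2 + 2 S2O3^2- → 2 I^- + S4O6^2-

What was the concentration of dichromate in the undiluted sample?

n(S2O3^2-) = 0.0213 × 0.177 = 3.77 × 10^-3 mol
n(I2) = n(S2O3^2-)/2 = 1.89 × 10^-3 mol
From the 1:3 ratio, n(Cr2O7^2-) in the aliquot = 1/3 × 1.89 × 10^-3 = 6.28 × 10^-4 mol
[Cr2O7^2-]_dilute = 6.28 × 10^-4 / 0.0255 = 0.0246 mol/L
[Cr2O7^2-]_original = 0.0246 × 100.0/20.4 = 0.121 mol/L

0.121 mol/L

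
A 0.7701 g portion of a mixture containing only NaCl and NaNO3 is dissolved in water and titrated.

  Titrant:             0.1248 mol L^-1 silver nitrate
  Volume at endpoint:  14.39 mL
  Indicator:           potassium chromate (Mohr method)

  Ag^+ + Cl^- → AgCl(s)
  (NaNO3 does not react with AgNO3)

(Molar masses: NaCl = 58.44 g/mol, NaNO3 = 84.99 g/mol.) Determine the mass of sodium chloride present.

n(AgNO3) = 0.01439 × 0.1248 = 1.796 × 10^-3 mol
Let x = n(NaCl), y = n(NaNO3).
Titrant: 1x = 1.796 × 10^-3;  mass: 58.44x + 84.99y = 0.7701
Solving, x = 1.796 × 10^-3 mol, y = 7.826 × 10^-3 mol
mass of NaCl = 1.796 × 10^-3 × 58.44 = 0.1050 g

0.1050 g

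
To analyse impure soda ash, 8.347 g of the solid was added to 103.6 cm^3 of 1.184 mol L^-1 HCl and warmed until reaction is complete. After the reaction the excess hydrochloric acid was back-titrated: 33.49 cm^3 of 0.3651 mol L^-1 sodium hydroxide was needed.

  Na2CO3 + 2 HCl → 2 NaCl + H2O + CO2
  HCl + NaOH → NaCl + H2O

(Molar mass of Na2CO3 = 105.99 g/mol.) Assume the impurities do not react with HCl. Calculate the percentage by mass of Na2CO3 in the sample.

70.12 %

n(HCl) added = 0.1036 × 1.184 = 0.1227 mol
n(NaOH) used in back-titration = 0.03349 × 0.3651 = 0.01223 mol
n(HCl) left over = 0.01223 mol (1:1 ratio)
n(HCl) consumed by analyte = 0.1227 − 0.01223 = 0.1104 mol
From the 1:2 ratio, n(Na2CO3) = 1/2 × 0.1104 = 0.05522 mol
mass of Na2CO3 = 0.05522 × 105.99 = 5.853 g
% Na2CO3 = 5.853 / 8.347 × 100 = 70.12 %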